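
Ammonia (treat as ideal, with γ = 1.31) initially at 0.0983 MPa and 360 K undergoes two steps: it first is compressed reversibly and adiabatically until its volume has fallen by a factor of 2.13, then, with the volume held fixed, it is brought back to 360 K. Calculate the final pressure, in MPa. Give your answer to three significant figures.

Adiabatic step (PV^γ = const): P₂ = 0.0983×2.13^(1.31) = 0.2647 MPa; T₂ = 360×2.13^(0.31) = 455.1 K.
Isochoric: P₃ = P₂(T₃/T₂) = 0.2647 × (360/455.1) = 0.2094 MPa.

P₃ ≈ 0.209 MPa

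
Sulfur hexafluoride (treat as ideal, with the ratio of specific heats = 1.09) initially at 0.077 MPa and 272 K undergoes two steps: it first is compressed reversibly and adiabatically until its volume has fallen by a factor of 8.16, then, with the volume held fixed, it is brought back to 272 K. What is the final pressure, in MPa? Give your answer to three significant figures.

P₃ ≈ 0.628 MPa

Adiabatic step (PV^γ = const): P₂ = 0.077×8.16^(1.09) = 0.759 MPa; T₂ = 272×8.16^(0.09) = 328.6 K.
Isochoric: P₃ = P₂(T₃/T₂) = 0.759 × (272/328.6) = 0.6283 MPa.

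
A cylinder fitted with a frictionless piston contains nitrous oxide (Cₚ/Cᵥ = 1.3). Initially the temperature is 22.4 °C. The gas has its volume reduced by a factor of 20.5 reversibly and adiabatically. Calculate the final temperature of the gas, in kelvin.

T₂ ≈ 731 K

For a reversible adiabat TV^(γ−1) is constant, so T₂ = T₁ (V₁/V₂)^(γ−1).
T₁ = 22.4 °C = 295.5 K.
T₂ = 295.5 × 20.5^(0.3) = 731.4 K.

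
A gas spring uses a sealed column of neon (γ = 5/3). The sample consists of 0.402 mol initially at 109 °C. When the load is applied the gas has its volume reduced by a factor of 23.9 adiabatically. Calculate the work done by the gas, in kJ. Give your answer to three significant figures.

Adiabatic: T₁V₁^(γ−1) = T₂V₂^(γ−1) ⇒ T₂ = T₁ (V₁/V₂)^(γ−1).
T₁ = 109 °C = 382.1 K.
T₂ = 382.1 × 23.9^(2/3) = 3171 K.
Q = 0, so ΔU = W_on_gas = nCᵥΔT with Cᵥ = R/(γ−1) = 12.47 J/(mol·K).
ΔU = 0.402 × 12.47 × (3171 − 382.1) = 13980 J.
Work done by the gas = −ΔU = -13980 J.

W ≈ -14.0 kJ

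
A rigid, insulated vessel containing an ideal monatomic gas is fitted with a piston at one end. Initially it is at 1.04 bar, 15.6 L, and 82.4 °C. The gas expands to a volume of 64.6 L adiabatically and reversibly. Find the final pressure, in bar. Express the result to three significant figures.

Since PV^γ is constant along a reversible adiabat, P₂ = P₁ (V₁/V₂)^γ.
γ = 5/3 for a monatomic ideal gas.
P₂ = 1.04 × (15.6/64.6)^(5/3) = 0.09739 bar.

P₂ ≈ 0.0974 bar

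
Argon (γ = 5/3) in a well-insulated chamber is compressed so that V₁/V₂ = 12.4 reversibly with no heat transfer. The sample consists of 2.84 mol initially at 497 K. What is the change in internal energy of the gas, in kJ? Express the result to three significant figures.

For a reversible adiabat TV^(γ−1) is constant, so T₂ = T₁ (V₁/V₂)^(γ−1).
T₂ = 497 × 12.4^(2/3) = 2663 K.
Q = 0, so ΔU = W_on_gas = nCᵥΔT with Cᵥ = R/(γ−1) = 12.47 J/(mol·K).
ΔU = 2.84 × 12.47 × (2663 − 497) = 76700 J.

ΔU ≈ 76.7 kJ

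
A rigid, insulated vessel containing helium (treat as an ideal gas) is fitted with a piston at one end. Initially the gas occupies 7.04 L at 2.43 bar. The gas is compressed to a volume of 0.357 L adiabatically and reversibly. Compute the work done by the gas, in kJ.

W ≈ -16.2 kJ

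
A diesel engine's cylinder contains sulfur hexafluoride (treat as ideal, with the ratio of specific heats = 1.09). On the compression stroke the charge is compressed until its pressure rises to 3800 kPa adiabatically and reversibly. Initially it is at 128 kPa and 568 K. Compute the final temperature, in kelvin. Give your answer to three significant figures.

T₂ ≈ 752 K

Adiabatic: T₂/T₁ = (P₂/P₁)^((γ−1)/γ).
T₂ = 568 × (3800/128)^(0.0826) = 751.5 K.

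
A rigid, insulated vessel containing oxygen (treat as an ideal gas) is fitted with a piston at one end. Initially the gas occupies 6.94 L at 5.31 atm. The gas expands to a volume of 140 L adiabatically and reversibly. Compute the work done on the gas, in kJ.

W ≈ -6.53 kJ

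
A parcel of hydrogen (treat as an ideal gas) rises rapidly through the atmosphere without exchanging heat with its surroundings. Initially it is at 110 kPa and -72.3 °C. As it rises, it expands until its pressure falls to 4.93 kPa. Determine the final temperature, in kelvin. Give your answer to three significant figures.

T₂ ≈ 82.7 K

Adiabatic: T₂/T₁ = (P₂/P₁)^((γ−1)/γ).
For a diatomic ideal gas γ = 7/5, so (γ−1)/γ = 2/7.
T₁ = -72.3 °C = 200.8 K.
T₂ = 200.8 × (4.93/110)^(2/7) = 82.71 K.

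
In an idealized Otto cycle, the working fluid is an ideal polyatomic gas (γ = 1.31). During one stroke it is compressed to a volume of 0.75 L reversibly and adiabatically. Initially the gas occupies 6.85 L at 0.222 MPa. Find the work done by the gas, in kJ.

W ≈ -4.83 kJ

P₂ = P₁(V₁/V₂)^γ = 0.222×(6.85/0.75)^(1.31) = 4.025 MPa.
For a reversible adiabat, W_by_gas = (P₁V₁ − P₂V₂)/(γ−1).
W_by = (222000×0.00685 − 4.025×10^6×0.00075) / (0.31) = -4833 J.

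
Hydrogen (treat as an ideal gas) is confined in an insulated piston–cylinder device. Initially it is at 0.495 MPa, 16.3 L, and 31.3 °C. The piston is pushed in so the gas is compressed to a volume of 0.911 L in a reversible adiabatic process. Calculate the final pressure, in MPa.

P₂ ≈ 28.1 MPa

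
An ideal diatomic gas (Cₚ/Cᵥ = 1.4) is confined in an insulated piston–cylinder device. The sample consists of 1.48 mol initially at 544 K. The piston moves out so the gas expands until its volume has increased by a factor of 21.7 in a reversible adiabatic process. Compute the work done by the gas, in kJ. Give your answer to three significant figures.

W ≈ 11.8 kJ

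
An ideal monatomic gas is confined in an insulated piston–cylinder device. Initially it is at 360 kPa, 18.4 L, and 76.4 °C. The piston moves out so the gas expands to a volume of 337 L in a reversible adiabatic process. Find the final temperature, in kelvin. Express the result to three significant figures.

For a reversible adiabat TV^(γ−1) is constant, so T₂ = T₁ (V₁/V₂)^(γ−1).
γ = 5/3 for a monatomic ideal gas.
T₁ = 76.4 °C = 349.5 K.
T₂ = 349.5 × (18.4/337)^(2/3) = 50.31 K.

T₂ ≈ 50.3 K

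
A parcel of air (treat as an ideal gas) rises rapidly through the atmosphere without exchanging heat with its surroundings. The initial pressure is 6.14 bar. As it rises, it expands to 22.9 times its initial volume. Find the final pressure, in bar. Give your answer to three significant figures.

P₂ ≈ 0.0766 bar

Adiabatic: P₁V₁^γ = P₂V₂^γ ⇒ P₂ = P₁ (V₁/V₂)^γ.
For a diatomic ideal gas γ = 7/5.
P₂ = 6.14 × (1/22.9)^(7/5) = 0.07663 bar.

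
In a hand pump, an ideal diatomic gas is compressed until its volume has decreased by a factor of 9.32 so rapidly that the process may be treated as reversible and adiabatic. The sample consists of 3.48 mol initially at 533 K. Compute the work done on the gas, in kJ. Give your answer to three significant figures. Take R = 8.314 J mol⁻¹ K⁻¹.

Adiabatic: T₁V₁^(γ−1) = T₂V₂^(γ−1) ⇒ T₂ = T₁ (V₁/V₂)^(γ−1).
γ = 7/5 for a diatomic ideal gas, so γ−1 = 2/5.
T₂ = 533 × 9.32^(2/5) = 1302 K.
Q = 0, so ΔU = W_on_gas = nCᵥΔT with Cᵥ = R/(γ−1) = 20.79 J/(mol·K).
ΔU = 3.48 × 20.79 × (1302 − 533) = 55600 J.

W ≈ 55.6 kJ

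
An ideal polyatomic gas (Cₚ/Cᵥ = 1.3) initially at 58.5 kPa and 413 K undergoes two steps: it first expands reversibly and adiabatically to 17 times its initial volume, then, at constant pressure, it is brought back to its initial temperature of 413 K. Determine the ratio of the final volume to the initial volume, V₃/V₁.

V₃/V₁ ≈ 39.8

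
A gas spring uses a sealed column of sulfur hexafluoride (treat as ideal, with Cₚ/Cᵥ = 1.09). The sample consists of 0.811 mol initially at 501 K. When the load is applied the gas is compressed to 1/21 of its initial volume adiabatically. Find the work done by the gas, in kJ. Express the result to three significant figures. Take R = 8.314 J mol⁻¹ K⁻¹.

For a reversible adiabat TV^(γ−1) is constant, so T₂ = T₁ (V₁/V₂)^(γ−1).
T₂ = 501 × 21^(0.09) = 658.9 K.
Q = 0, so ΔU = W_on_gas = nCᵥΔT with Cᵥ = R/(γ−1) = 92.38 J/(mol·K).
ΔU = 0.811 × 92.38 × (658.9 − 501) = 11830 J.
Work done by the gas = −ΔU = -11830 J.

W ≈ -11.8 kJ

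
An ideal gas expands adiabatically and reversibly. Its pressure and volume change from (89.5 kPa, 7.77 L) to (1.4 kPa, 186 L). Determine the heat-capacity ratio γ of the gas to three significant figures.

γ ≈ 1.31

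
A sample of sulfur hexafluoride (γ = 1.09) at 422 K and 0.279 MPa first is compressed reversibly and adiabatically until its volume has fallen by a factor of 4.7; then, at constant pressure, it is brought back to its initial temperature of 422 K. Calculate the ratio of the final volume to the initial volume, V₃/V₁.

Adiabatic step: V₂/V₁ = 0.2128; T₂ = T₁·4.7^(0.09) = 485.1 K.
Isobaric step: V₃/V₂ = T₃/T₂ = 422/485.1.
V₃/V₁ = (V₂/V₁)(V₃/V₂) = 0.2128 × (422/485.1) = 0.1851.

V₃/V₁ ≈ 0.185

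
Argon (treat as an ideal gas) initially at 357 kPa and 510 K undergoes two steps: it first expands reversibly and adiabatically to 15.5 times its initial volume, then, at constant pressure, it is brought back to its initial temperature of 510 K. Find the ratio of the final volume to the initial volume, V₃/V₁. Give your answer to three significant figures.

For a monatomic ideal gas γ = 5/3.
Adiabatic step: V₂/V₁ = 15.5; T₂ = T₁·(1/15.5)^(2/3) = 82.04 K.
Isobaric step: V₃/V₂ = T₃/T₂ = 510/82.04.
V₃/V₁ = (V₂/V₁)(V₃/V₂) = 15.5 × (510/82.04) = 96.36.

V₃/V₁ ≈ 96.4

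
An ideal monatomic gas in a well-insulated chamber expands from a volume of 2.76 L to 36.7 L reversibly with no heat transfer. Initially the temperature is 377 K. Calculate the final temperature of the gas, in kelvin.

T₂ ≈ 67.2 K

Adiabatic: T₁V₁^(γ−1) = T₂V₂^(γ−1) ⇒ T₂ = T₁ (V₁/V₂)^(γ−1).
For a monatomic ideal gas γ = 5/3, so γ−1 = 2/3.
T₂ = 377 × (2.76/36.7)^(2/3) = 67.17 K.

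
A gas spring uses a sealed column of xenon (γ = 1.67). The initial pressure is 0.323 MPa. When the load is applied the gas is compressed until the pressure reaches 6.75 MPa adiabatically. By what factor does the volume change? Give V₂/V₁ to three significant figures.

V₂/V₁ ≈ 0.162

From PV^γ = const, V₂/V₁ = (P₁/P₂)^(1/γ).
V₂/V₁ = (0.323/6.75)^(0.599) = 0.162.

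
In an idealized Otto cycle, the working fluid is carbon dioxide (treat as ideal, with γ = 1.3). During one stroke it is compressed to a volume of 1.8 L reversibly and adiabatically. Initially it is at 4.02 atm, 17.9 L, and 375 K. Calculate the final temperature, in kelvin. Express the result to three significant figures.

Adiabatic: T₁V₁^(γ−1) = T₂V₂^(γ−1) ⇒ T₂ = T₁ (V₁/V₂)^(γ−1).
T₂ = 375 × (17.9/1.8)^(0.3) = 747 K.

T₂ ≈ 747 K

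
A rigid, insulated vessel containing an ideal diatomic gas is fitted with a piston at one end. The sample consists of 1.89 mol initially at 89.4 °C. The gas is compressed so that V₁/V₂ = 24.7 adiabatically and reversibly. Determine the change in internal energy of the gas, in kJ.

ΔU ≈ 37.1 kJ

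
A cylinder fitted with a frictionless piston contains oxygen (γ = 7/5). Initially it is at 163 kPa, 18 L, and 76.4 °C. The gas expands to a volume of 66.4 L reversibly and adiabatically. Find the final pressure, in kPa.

P₂ ≈ 26.2 kPa

Since PV^γ is constant along a reversible adiabat, P₂ = P₁ (V₁/V₂)^γ.
P₂ = 163 × (18/66.4)^(7/5) = 26.21 kPa.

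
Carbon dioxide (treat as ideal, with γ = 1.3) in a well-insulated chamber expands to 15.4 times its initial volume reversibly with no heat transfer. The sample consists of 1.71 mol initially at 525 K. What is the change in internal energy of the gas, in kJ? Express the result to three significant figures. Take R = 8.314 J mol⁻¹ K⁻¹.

Adiabatic: T₁V₁^(γ−1) = T₂V₂^(γ−1) ⇒ T₂ = T₁ (V₁/V₂)^(γ−1).
T₂ = 525 × (1/15.4)^(0.3) = 231.2 K.
Q = 0, so ΔU = W_on_gas = nCᵥΔT with Cᵥ = R/(γ−1) = 27.71 J/(mol·K).
ΔU = 1.71 × 27.71 × (231.2 − 525) = -13930 J.

ΔU ≈ -13.9 kJ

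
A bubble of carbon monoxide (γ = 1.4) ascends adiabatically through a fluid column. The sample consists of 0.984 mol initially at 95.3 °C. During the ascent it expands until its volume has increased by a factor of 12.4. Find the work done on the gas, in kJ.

W ≈ -4.78 kJ

For a reversible adiabat TV^(γ−1) is constant, so T₂ = T₁ (V₁/V₂)^(γ−1).
T₁ = 95.3 °C = 368.4 K.
T₂ = 368.4 × (1/12.4)^(0.4) = 134.6 K.
Q = 0, so ΔU = W_on_gas = nCᵥΔT with Cᵥ = R/(γ−1) = 20.79 J/(mol·K).
ΔU = 0.984 × 20.79 × (134.6 − 368.4) = -4783 J.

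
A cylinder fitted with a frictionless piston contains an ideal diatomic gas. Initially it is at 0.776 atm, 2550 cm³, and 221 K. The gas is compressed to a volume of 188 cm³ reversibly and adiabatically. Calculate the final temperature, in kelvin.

T₂ ≈ 627 K

Adiabatic: T₁V₁^(γ−1) = T₂V₂^(γ−1) ⇒ T₂ = T₁ (V₁/V₂)^(γ−1).
γ = 7/5 for a diatomic ideal gas.
T₂ = 221 × (2550/188)^(2/5) = 627.1 K.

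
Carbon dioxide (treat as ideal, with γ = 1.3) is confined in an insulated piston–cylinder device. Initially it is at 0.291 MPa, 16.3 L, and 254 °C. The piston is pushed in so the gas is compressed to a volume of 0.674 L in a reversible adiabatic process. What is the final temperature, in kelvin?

For a reversible adiabat TV^(γ−1) is constant, so T₂ = T₁ (V₁/V₂)^(γ−1).
T₁ = 254 °C = 527.1 K.
T₂ = 527.1 × (16.3/0.674)^(0.3) = 1371 K.

T₂ ≈ 1370 K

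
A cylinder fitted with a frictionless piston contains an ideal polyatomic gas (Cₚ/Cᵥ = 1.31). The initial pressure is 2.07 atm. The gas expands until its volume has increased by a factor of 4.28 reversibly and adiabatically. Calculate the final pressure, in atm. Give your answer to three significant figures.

P₂ ≈ 0.308 atm

Since PV^γ is constant along a reversible adiabat, P₂ = P₁ (V₁/V₂)^γ.
P₂ = 2.07 × (1/4.28)^(1.31) = 0.3082 atm.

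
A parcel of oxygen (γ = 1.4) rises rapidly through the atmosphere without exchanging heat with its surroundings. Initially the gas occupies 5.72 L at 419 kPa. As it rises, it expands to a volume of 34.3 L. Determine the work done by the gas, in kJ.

P₂ = P₁(V₁/V₂)^γ = 419×(5.72/34.3)^(1.4) = 34.13 kPa.
For a reversible adiabat, W_by_gas = (P₁V₁ − P₂V₂)/(γ−1).
W_by = (419000×0.00572 − 34130×0.0343) / (0.4) = 3065 J.

W ≈ 3.06 kJ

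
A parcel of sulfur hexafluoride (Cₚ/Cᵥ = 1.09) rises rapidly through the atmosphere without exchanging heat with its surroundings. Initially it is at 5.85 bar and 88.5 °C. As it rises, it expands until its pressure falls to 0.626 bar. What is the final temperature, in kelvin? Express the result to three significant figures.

Adiabatic: T₂/T₁ = (P₂/P₁)^((γ−1)/γ).
T₁ = 88.5 °C = 361.6 K.
T₂ = 361.6 × (0.626/5.85)^(0.0826) = 300.7 K.

T₂ ≈ 301 K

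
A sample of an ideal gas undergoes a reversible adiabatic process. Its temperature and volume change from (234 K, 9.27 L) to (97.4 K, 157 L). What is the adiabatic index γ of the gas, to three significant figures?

TV^(γ−1) = const ⇒ γ − 1 = ln(T₂/T₁) / ln(V₁/V₂).
γ = 1 + ln(97.4/234) / ln(9.27/157) = 1.31.

γ ≈ 1.31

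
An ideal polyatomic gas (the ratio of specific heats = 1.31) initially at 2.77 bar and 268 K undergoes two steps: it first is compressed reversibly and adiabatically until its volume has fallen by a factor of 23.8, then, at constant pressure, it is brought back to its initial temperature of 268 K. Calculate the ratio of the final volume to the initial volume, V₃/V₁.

Adiabatic step: V₂/V₁ = 0.04202; T₂ = T₁·23.8^(0.31) = 715.9 K.
Isobaric step: V₃/V₂ = T₃/T₂ = 268/715.9.
V₃/V₁ = (V₂/V₁)(V₃/V₂) = 0.04202 × (268/715.9) = 0.01573.

V₃/V₁ ≈ 0.0157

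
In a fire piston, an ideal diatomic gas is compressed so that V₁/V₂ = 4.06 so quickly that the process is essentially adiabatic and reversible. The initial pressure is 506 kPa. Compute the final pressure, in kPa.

Adiabatic: P₁V₁^γ = P₂V₂^γ ⇒ P₂ = P₁ (V₁/V₂)^γ.
For a diatomic ideal gas γ = 7/5.
P₂ = 506 × 4.06^(7/5) = 3598 kPa.

P₂ ≈ 3600 kPa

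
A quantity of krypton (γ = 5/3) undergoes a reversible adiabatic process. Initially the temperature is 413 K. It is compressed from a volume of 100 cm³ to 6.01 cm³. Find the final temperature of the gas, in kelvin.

T₂ ≈ 2690 K

For a reversible adiabat TV^(γ−1) is constant, so T₂ = T₁ (V₁/V₂)^(γ−1).
T₂ = 413 × (100/6.01)^(2/3) = 2692 K.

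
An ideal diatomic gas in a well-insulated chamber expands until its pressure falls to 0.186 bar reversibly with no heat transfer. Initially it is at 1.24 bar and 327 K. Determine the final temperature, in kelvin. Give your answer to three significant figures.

T₂ ≈ 190 K

Along an adiabat T P^((1−γ)/γ) is constant, so T₂ = T₁ (P₂/P₁)^((γ−1)/γ).
For a diatomic ideal gas γ = 7/5, so (γ−1)/γ = 2/7.
T₂ = 327 × (0.186/1.24)^(2/7) = 190.2 K.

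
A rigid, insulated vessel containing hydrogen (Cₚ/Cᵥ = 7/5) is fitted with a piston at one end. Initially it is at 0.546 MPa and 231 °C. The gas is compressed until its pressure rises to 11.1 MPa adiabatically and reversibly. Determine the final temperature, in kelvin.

T₂ ≈ 1190 K

Along an adiabat T P^((1−γ)/γ) is constant, so T₂ = T₁ (P₂/P₁)^((γ−1)/γ).
T₁ = 231 °C = 504.1 K.
T₂ = 504.1 × (11.1/0.546)^(2/7) = 1192 K.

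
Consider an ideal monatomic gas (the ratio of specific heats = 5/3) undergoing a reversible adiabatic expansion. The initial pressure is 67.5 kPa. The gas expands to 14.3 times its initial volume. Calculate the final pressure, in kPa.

P₂ ≈ 0.801 kPa

Since PV^γ is constant along a reversible adiabat, P₂ = P₁ (V₁/V₂)^γ.
P₂ = 67.5 × (1/14.3)^(5/3) = 0.8012 kPa.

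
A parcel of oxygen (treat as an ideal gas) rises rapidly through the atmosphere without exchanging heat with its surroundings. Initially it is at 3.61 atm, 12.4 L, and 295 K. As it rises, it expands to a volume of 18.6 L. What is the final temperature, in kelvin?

T₂ ≈ 251 K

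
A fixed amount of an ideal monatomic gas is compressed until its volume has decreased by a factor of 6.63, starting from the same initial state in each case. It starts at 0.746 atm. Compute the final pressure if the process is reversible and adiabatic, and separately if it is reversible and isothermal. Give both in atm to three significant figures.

adiabatic: 17.5 atm; isothermal: 4.95 atm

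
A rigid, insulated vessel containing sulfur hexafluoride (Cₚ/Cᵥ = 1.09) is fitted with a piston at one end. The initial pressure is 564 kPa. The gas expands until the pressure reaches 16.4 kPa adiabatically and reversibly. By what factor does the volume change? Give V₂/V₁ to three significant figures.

V₂/V₁ ≈ 25.7

From PV^γ = const, V₂/V₁ = (P₁/P₂)^(1/γ).
V₂/V₁ = (564/16.4)^(0.917) = 25.68.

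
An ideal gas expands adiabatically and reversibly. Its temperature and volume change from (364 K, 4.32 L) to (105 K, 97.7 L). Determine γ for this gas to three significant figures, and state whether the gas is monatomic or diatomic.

γ ≈ 1.40; diatomic

TV^(γ−1) = const ⇒ γ − 1 = ln(T₂/T₁) / ln(V₁/V₂).
γ = 1 + ln(105/364) / ln(4.32/97.7) = 1.399.
γ ≈ 1.40 is close to 7/5, so the gas is diatomic.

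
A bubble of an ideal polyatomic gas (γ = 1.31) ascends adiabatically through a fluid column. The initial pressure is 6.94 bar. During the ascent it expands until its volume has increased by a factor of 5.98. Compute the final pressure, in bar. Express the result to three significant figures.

Adiabatic: P₁V₁^γ = P₂V₂^γ ⇒ P₂ = P₁ (V₁/V₂)^γ.
P₂ = 6.94 × (1/5.98)^(1.31) = 0.6666 bar.

P₂ ≈ 0.667 bar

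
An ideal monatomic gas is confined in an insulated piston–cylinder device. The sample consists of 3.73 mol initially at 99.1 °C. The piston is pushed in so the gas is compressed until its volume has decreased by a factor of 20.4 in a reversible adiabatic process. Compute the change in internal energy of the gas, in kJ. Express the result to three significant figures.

Adiabatic: T₁V₁^(γ−1) = T₂V₂^(γ−1) ⇒ T₂ = T₁ (V₁/V₂)^(γ−1).
γ = 5/3 for a monatomic ideal gas, so γ−1 = 2/3.
T₁ = 99.1 °C = 372.2 K.
T₂ = 372.2 × 20.4^(2/3) = 2779 K.
Q = 0, so ΔU = W_on_gas = nCᵥΔT with Cᵥ = R/(γ−1) = 12.47 J/(mol·K).
ΔU = 3.73 × 12.47 × (2779 − 372.2) = 112000 J.

ΔU ≈ 112 kJ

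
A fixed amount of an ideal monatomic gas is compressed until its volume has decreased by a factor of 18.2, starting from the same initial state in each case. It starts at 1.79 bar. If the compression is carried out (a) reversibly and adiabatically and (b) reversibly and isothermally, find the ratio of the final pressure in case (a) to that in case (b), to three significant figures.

P_adiabatic / P_isothermal ≈ 6.92

For a monatomic ideal gas γ = 5/3.
Isothermal: P_b = P₁(V₁/V₂) = 1.79×18.2.
Adiabatic: P_a = P₁(V₁/V₂)^γ = 1.79×18.2^(5/3).
P_a/P_b = (V₁/V₂)^(γ−1) = 18.2^(2/3) = 6.919.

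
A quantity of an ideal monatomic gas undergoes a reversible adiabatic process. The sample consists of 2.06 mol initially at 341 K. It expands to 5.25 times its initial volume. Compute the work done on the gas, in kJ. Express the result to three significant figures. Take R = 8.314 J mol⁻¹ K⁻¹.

W ≈ -5.86 kJ

Adiabatic: T₁V₁^(γ−1) = T₂V₂^(γ−1) ⇒ T₂ = T₁ (V₁/V₂)^(γ−1).
γ = 5/3 for a monatomic ideal gas, so γ−1 = 2/3.
T₂ = 341 × (1/5.25)^(2/3) = 112.9 K.
Q = 0, so ΔU = W_on_gas = nCᵥΔT with Cᵥ = R/(γ−1) = 12.47 J/(mol·K).
ΔU = 2.06 × 12.47 × (112.9 − 341) = -5860 J.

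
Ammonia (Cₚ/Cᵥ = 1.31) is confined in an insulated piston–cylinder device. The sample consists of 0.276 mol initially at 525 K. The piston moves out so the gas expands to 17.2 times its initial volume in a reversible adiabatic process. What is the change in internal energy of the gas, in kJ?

Adiabatic: T₁V₁^(γ−1) = T₂V₂^(γ−1) ⇒ T₂ = T₁ (V₁/V₂)^(γ−1).
T₂ = 525 × (1/17.2)^(0.31) = 217.3 K.
Q = 0, so ΔU = W_on_gas = nCᵥΔT with Cᵥ = R/(γ−1) = 26.82 J/(mol·K).
ΔU = 0.276 × 26.82 × (217.3 − 525) = -2277 J.

ΔU ≈ -2.28 kJ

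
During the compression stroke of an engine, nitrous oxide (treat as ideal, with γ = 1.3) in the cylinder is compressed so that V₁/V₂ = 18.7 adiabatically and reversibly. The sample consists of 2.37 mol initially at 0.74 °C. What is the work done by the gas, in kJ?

W ≈ -25.3 kJ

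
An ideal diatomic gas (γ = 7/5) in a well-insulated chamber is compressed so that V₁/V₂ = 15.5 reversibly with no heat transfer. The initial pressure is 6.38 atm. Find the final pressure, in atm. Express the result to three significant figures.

P₂ ≈ 296 atm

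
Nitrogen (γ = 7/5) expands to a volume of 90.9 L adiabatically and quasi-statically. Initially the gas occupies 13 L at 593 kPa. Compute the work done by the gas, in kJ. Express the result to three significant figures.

P₂ = P₁(V₁/V₂)^γ = 593×(13/90.9)^(7/5) = 38.96 kPa.
For a reversible adiabat, W_by_gas = (P₁V₁ − P₂V₂)/(γ−1).
W_by = (593000×0.013 − 38960×0.0909) / (2/5) = 10420 J.

W ≈ 10.4 kJ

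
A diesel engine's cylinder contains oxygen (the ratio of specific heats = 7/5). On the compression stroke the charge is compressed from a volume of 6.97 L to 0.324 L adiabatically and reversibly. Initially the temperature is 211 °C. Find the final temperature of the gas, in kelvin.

T₂ ≈ 1650 K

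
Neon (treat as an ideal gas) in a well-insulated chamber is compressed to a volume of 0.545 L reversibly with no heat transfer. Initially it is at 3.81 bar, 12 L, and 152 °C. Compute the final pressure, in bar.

Adiabatic: P₁V₁^γ = P₂V₂^γ ⇒ P₂ = P₁ (V₁/V₂)^γ.
γ = 5/3 for a monatomic ideal gas.
P₂ = 3.81 × (12/0.545)^(5/3) = 659 bar.

P₂ ≈ 659 bar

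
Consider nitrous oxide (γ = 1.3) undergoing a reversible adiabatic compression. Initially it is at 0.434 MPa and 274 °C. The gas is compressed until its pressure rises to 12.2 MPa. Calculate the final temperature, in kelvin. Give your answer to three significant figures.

Along an adiabat T P^((1−γ)/γ) is constant, so T₂ = T₁ (P₂/P₁)^((γ−1)/γ).
T₁ = 274 °C = 547.1 K.
T₂ = 547.1 × (12.2/0.434)^(0.231) = 1182 K.

T₂ ≈ 1180 K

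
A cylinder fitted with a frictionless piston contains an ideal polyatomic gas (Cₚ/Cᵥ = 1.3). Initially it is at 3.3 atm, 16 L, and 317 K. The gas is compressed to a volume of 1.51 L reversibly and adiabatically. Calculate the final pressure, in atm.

Adiabatic: P₁V₁^γ = P₂V₂^γ ⇒ P₂ = P₁ (V₁/V₂)^γ.
P₂ = 3.3 × (16/1.51)^(1.3) = 70.99 atm.

P₂ ≈ 71.0 atm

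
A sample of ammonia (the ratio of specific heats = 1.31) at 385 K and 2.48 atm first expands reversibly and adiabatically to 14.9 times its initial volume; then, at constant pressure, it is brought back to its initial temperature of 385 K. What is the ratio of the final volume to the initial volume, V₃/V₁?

V₃/V₁ ≈ 34.4

Adiabatic step: V₂/V₁ = 14.9; T₂ = T₁·(1/14.9)^(0.31) = 166.6 K.
Isobaric step: V₃/V₂ = T₃/T₂ = 385/166.6.
V₃/V₁ = (V₂/V₁)(V₃/V₂) = 14.9 × (385/166.6) = 34.43.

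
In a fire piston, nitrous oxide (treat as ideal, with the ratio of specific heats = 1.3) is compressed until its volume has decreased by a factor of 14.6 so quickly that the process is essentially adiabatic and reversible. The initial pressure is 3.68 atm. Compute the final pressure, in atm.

Since PV^γ is constant along a reversible adiabat, P₂ = P₁ (V₁/V₂)^γ.
P₂ = 3.68 × 14.6^(1.3) = 120.1 atm.

P₂ ≈ 120 atm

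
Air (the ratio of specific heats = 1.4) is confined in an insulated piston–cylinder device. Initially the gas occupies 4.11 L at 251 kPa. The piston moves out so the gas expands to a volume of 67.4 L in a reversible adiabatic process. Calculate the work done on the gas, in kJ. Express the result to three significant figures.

W ≈ -1.74 kJ

P₂ = P₁(V₁/V₂)^γ = 251×(4.11/67.4)^(1.4) = 5 kPa.
For a reversible adiabat, W_by_gas = (P₁V₁ − P₂V₂)/(γ−1).
W_by = (251000×0.00411 − 5000×0.0674) / (0.4) = 1737 J.
W_on_gas = −W_by = -1737 J.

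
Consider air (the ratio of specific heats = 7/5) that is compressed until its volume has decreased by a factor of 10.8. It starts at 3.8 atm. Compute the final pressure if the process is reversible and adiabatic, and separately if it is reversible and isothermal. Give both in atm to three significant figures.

Isothermal: P₂ = P₁(V₁/V₂) = 3.8×10.8 = 41.04 atm.
Adiabatic: P₂ = P₁(V₁/V₂)^γ = 3.8×10.8^(7/5) = 106.3 atm.

adiabatic: 106 atm; isothermal: 41.0 atm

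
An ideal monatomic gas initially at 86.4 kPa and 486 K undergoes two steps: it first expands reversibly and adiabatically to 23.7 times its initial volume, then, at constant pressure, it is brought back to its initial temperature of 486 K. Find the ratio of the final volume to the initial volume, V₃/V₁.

V₃/V₁ ≈ 196

For a monatomic ideal gas γ = 5/3.
Adiabatic step: V₂/V₁ = 23.7; T₂ = T₁·(1/23.7)^(2/3) = 58.9 K.
Isobaric step: V₃/V₂ = T₃/T₂ = 486/58.9.
V₃/V₁ = (V₂/V₁)(V₃/V₂) = 23.7 × (486/58.9) = 195.5.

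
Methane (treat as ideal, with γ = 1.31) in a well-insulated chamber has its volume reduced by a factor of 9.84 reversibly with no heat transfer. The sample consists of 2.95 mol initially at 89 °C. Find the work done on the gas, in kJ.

Adiabatic: T₁V₁^(γ−1) = T₂V₂^(γ−1) ⇒ T₂ = T₁ (V₁/V₂)^(γ−1).
T₁ = 89 °C = 362.1 K.
T₂ = 362.1 × 9.84^(0.31) = 735.7 K.
Q = 0, so ΔU = W_on_gas = nCᵥΔT with Cᵥ = R/(γ−1) = 26.82 J/(mol·K).
ΔU = 2.95 × 26.82 × (735.7 − 362.1) = 29560 J.

W ≈ 29.6 kJ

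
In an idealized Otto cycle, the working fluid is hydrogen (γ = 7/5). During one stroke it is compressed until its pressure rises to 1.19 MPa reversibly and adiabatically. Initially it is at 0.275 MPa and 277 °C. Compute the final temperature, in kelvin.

T₂ ≈ 836 K

Along an adiabat T P^((1−γ)/γ) is constant, so T₂ = T₁ (P₂/P₁)^((γ−1)/γ).
T₁ = 277 °C = 550.1 K.
T₂ = 550.1 × (1.19/0.275)^(2/7) = 836.1 K.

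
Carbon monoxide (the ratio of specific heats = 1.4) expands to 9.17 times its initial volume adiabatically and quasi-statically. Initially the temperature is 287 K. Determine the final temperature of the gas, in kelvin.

T₂ ≈ 118 K

Adiabatic: T₁V₁^(γ−1) = T₂V₂^(γ−1) ⇒ T₂ = T₁ (V₁/V₂)^(γ−1).
T₂ = 287 × (1/9.17)^(0.4) = 118.3 K.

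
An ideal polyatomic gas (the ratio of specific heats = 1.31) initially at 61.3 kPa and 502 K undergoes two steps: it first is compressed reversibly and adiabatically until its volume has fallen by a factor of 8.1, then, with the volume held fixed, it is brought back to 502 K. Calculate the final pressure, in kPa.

P₃ ≈ 497 kPa

Adiabatic step (PV^γ = const): P₂ = 61.3×8.1^(1.31) = 949.7 kPa; T₂ = 502×8.1^(0.31) = 960.1 K.
Isochoric: P₃ = P₂(T₃/T₂) = 949.7 × (502/960.1) = 496.5 kPa.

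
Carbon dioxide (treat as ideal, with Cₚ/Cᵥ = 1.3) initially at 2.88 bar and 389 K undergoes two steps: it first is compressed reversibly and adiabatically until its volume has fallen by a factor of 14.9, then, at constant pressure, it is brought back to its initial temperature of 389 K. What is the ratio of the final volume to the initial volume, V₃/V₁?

V₃/V₁ ≈ 0.0298

Adiabatic step: V₂/V₁ = 0.06711; T₂ = T₁·14.9^(0.3) = 874.8 K.
Isobaric step: V₃/V₂ = T₃/T₂ = 389/874.8.
V₃/V₁ = (V₂/V₁)(V₃/V₂) = 0.06711 × (389/874.8) = 0.02984.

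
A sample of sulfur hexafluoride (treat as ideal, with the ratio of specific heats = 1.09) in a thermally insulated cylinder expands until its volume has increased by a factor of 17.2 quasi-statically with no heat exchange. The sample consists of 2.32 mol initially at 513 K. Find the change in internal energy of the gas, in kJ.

ΔU ≈ -24.8 kJ

For a reversible adiabat TV^(γ−1) is constant, so T₂ = T₁ (V₁/V₂)^(γ−1).
T₂ = 513 × (1/17.2)^(0.09) = 397.1 K.
Q = 0, so ΔU = W_on_gas = nCᵥΔT with Cᵥ = R/(γ−1) = 92.38 J/(mol·K).
ΔU = 2.32 × 92.38 × (397.1 − 513) = -24840 J.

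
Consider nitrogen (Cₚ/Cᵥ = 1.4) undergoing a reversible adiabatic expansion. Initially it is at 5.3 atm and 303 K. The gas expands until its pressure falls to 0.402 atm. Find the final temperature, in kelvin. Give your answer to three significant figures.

Adiabatic: T₂/T₁ = (P₂/P₁)^((γ−1)/γ).
T₂ = 303 × (0.402/5.3)^(0.286) = 145 K.

T₂ ≈ 145 K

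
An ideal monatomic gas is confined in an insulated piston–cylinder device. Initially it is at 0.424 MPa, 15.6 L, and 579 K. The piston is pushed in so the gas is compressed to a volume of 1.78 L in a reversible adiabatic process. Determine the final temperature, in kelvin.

T₂ ≈ 2460 K

Adiabatic: T₁V₁^(γ−1) = T₂V₂^(γ−1) ⇒ T₂ = T₁ (V₁/V₂)^(γ−1).
γ = 5/3 for a monatomic ideal gas.
T₂ = 579 × (15.6/1.78)^(2/3) = 2461 K.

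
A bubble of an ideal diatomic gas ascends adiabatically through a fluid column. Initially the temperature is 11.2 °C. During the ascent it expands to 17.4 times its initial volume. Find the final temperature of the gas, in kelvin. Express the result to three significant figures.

Adiabatic: T₁V₁^(γ−1) = T₂V₂^(γ−1) ⇒ T₂ = T₁ (V₁/V₂)^(γ−1).
For a diatomic ideal gas γ = 7/5, so γ−1 = 2/5.
T₁ = 11.2 °C = 284.3 K.
T₂ = 284.3 × (1/17.4)^(2/5) = 90.71 K.

T₂ ≈ 90.7 K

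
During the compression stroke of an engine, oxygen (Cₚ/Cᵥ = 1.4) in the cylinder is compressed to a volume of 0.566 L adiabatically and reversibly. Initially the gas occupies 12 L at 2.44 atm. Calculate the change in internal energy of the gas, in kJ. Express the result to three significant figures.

ΔU ≈ 17.7 kJ

P₂ = P₁(V₁/V₂)^γ = 2.44×(12/0.566)^(1.4) = 175.5 atm.
For a reversible adiabat, W_by_gas = (P₁V₁ − P₂V₂)/(γ−1).
W_by = (247200×0.012 − 1.778×10^7×0.000566) / (0.4) = -17750 J.
Q = 0 ⇒ ΔU = −W_by = 17750 J.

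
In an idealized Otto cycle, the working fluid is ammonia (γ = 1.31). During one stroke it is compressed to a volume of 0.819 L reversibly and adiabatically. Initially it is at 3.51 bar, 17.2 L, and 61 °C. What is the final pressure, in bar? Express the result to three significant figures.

Adiabatic: P₁V₁^γ = P₂V₂^γ ⇒ P₂ = P₁ (V₁/V₂)^γ.
P₂ = 3.51 × (17.2/0.819)^(1.31) = 189.4 bar.

P₂ ≈ 189 bar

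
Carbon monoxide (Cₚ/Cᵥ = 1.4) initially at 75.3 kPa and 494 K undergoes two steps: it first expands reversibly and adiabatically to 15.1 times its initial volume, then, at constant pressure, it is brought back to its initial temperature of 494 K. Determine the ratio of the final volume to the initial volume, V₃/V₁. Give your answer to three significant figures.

V₃/V₁ ≈ 44.7

Adiabatic step: V₂/V₁ = 15.1; T₂ = T₁·(1/15.1)^(0.4) = 166.8 K.
Isobaric step: V₃/V₂ = T₃/T₂ = 494/166.8.
V₃/V₁ = (V₂/V₁)(V₃/V₂) = 15.1 × (494/166.8) = 44.73.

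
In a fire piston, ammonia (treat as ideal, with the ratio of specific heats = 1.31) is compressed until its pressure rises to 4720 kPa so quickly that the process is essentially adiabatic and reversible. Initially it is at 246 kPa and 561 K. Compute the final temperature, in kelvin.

T₂ ≈ 1130 K

Adiabatic: T₂/T₁ = (P₂/P₁)^((γ−1)/γ).
T₂ = 561 × (4720/246)^(0.237) = 1129 K.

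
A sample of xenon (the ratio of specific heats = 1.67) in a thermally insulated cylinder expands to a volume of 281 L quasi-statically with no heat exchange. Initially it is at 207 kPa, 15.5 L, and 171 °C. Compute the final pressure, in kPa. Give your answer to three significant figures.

Since PV^γ is constant along a reversible adiabat, P₂ = P₁ (V₁/V₂)^γ.
P₂ = 207 × (15.5/281)^(1.67) = 1.639 kPa.

P₂ ≈ 1.64 kPa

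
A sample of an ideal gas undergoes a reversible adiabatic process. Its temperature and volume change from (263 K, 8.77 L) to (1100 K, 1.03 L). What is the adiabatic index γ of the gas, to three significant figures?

γ ≈ 1.67

TV^(γ−1) = const ⇒ γ − 1 = ln(T₂/T₁) / ln(V₁/V₂).
γ = 1 + ln(1100/263) / ln(8.77/1.03) = 1.668.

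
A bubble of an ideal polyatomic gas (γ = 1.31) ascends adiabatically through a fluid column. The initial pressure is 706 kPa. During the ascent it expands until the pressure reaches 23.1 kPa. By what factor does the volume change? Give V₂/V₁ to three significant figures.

V₂/V₁ ≈ 13.6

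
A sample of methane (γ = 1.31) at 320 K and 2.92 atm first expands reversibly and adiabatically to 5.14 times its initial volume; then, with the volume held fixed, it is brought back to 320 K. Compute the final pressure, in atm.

P₃ ≈ 0.568 atm

Adiabatic step (PV^γ = const): P₂ = 2.92×(1/5.14)^(1.31) = 0.342 atm; T₂ = 320×(1/5.14)^(0.31) = 192.6 K.
Isochoric: P₃ = P₂(T₃/T₂) = 0.342 × (320/192.6) = 0.5681 atm.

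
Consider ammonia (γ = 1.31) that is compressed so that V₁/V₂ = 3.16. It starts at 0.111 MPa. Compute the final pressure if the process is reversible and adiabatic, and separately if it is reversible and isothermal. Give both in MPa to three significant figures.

adiabatic: 0.501 MPa; isothermal: 0.351 MPa

Isothermal: P₂ = P₁(V₁/V₂) = 0.111×3.16 = 0.3508 MPa.
Adiabatic: P₂ = P₁(V₁/V₂)^γ = 0.111×3.16^(1.31) = 0.5011 MPa.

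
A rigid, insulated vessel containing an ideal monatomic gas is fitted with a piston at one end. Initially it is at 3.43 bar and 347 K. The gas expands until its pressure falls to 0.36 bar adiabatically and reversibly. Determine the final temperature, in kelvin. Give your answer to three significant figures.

T₂ ≈ 141 K

Adiabatic: T₂/T₁ = (P₂/P₁)^((γ−1)/γ).
For a monatomic ideal gas γ = 5/3, so (γ−1)/γ = 2/5.
T₂ = 347 × (0.36/3.43)^(2/5) = 140.8 K.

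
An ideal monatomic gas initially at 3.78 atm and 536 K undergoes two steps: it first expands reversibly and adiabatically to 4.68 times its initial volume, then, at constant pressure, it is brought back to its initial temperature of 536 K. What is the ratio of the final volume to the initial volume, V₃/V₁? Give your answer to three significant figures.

V₃/V₁ ≈ 13.1

For a monatomic ideal gas γ = 5/3.
Adiabatic step: V₂/V₁ = 4.68; T₂ = T₁·(1/4.68)^(2/3) = 191.6 K.
Isobaric step: V₃/V₂ = T₃/T₂ = 536/191.6.
V₃/V₁ = (V₂/V₁)(V₃/V₂) = 4.68 × (536/191.6) = 13.09.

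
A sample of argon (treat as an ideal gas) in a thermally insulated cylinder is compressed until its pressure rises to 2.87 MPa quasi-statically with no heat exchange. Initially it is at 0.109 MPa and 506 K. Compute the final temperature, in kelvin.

T₂ ≈ 1870 K

Along an adiabat T P^((1−γ)/γ) is constant, so T₂ = T₁ (P₂/P₁)^((γ−1)/γ).
For a monatomic ideal gas γ = 5/3, so (γ−1)/γ = 2/5.
T₂ = 506 × (2.87/0.109)^(2/5) = 1872 K.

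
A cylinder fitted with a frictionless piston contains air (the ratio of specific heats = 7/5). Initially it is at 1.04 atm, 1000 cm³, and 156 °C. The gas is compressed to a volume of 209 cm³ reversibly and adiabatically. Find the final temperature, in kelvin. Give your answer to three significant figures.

For a reversible adiabat TV^(γ−1) is constant, so T₂ = T₁ (V₁/V₂)^(γ−1).
T₁ = 156 °C = 429.1 K.
T₂ = 429.1 × (1000/209)^(2/5) = 802.7 K.

T₂ ≈ 803 K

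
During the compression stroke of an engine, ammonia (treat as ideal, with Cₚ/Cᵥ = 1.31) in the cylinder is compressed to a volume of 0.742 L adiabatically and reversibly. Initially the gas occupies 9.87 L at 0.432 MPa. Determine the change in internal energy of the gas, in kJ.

ΔU ≈ 16.9 kJ

P₂ = P₁(V₁/V₂)^γ = 0.432×(9.87/0.742)^(1.31) = 12.82 MPa.
For a reversible adiabat, W_by_gas = (P₁V₁ − P₂V₂)/(γ−1).
W_by = (432000×0.00987 − 1.282×10^7×0.000742) / (0.31) = -16930 J.
Q = 0 ⇒ ΔU = −W_by = 16930 J.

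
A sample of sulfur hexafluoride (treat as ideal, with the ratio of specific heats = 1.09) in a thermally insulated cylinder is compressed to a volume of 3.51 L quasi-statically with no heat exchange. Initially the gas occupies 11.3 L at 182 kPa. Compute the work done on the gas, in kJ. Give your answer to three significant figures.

P₂ = P₁(V₁/V₂)^γ = 182×(11.3/3.51)^(1.09) = 650.9 kPa.
For a reversible adiabat, W_by_gas = (P₁V₁ − P₂V₂)/(γ−1).
W_by = (182000×0.0113 − 650900×0.00351) / (0.09) = -2536 J.
W_on_gas = −W_by = 2536 J.

W ≈ 2.54 kJ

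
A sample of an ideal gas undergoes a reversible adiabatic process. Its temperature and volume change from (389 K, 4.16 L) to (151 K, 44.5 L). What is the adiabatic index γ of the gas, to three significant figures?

γ ≈ 1.40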